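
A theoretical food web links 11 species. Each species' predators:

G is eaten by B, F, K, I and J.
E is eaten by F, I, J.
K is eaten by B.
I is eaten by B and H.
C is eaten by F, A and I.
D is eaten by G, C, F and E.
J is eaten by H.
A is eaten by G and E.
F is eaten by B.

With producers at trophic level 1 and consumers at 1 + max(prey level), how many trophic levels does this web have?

Producers (level 1): D.
D → C → A → G → I → H gives H level 6.
No species has a prey at level 6, so no species reaches level 7.

6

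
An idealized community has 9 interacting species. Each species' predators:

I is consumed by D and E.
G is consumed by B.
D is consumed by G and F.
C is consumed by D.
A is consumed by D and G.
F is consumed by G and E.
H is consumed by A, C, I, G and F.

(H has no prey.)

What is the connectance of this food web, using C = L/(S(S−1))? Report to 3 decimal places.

The web has S = 9 species and L = 15 feeding links.
C = L / (S(S−1)) = 15 / 72 = 0.2083 ≈ 0.208.

C = 0.208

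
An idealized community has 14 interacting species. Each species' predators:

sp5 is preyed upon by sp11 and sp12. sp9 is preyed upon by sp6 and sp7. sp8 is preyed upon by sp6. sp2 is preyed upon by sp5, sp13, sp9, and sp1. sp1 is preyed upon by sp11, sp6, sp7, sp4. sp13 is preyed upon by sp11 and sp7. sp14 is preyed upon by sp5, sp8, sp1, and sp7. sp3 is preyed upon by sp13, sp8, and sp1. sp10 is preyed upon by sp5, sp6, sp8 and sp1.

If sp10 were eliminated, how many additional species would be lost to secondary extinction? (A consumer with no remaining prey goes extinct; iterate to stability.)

Remove sp10.
Every predator of it retains at least one other prey: sp1 still has sp3, sp14, sp2; sp8 still has sp3, sp14; sp5 still has sp14, sp2; sp6 still has sp1, sp8, sp9.
No consumer loses all prey, so no secondary extinctions occur.

0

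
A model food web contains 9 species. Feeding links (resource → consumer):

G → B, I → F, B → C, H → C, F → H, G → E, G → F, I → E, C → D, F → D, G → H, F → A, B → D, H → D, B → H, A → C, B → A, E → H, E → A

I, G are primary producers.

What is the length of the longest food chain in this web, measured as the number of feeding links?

One longest chain: G → B → H → C → D.
It has 5 species and 4 links.

4 links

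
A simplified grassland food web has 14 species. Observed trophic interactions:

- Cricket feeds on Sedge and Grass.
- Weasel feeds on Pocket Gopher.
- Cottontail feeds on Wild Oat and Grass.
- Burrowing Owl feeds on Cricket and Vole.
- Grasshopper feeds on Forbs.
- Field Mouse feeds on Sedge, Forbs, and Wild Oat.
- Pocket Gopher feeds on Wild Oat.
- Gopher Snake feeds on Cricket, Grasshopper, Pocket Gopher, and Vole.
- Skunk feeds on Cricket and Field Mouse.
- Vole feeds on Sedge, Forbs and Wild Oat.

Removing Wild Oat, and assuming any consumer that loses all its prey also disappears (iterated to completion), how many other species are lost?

Remove Wild Oat.
Round 1: Pocket Gopher (all prey gone) → extinct.
Round 2: Weasel (all prey gone) → extinct.
No further losses. Total secondary extinctions: 2.

2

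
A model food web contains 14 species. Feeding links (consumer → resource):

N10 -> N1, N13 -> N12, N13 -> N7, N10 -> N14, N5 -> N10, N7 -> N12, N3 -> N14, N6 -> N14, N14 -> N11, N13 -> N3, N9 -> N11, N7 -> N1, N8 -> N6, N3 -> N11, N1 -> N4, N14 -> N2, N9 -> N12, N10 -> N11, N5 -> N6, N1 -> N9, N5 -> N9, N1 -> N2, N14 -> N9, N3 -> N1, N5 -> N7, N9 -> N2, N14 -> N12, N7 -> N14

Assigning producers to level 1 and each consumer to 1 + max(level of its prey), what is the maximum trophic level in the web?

Producers (level 1): N2, N12, N4, N11.
N2 → N9 → N1 → N3 → N13 gives N13 level 5.
No species has a prey at level 5, so no species reaches level 6.

5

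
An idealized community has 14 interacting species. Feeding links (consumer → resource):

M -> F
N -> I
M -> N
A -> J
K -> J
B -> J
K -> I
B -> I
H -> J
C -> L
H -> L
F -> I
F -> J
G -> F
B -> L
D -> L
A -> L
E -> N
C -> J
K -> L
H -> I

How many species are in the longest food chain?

One longest chain: I → N → E.
It has 3 species and 2 links.

3 species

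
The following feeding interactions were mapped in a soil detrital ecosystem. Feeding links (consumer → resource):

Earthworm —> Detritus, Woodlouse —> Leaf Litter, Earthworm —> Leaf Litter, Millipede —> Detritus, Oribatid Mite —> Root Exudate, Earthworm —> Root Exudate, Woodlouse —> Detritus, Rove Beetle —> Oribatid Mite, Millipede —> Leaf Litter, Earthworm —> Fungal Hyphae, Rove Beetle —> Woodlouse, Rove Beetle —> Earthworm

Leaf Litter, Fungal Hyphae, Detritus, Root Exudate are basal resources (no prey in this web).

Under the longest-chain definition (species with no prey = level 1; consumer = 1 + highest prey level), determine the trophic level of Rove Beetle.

Root Exudate has no prey (basal) → level 1.
Oribatid Mite eats Root Exudate → level 2.
Rove Beetle eats Oribatid Mite (level 2); other prey at levels: Earthworm 2, Woodlouse 2 → level 3.

Trophic level 3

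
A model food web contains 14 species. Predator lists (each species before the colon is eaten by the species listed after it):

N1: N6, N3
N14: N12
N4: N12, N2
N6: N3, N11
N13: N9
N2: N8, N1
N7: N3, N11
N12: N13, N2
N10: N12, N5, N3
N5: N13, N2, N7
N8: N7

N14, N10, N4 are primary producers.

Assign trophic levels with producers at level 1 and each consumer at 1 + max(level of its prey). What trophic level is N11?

Trophic level 6

N14 is a producer → level 1.
N12 eats N14 (level 1); other prey at levels: N10 1, N4 1 → level 2.
N2 eats N12 (level 2); other prey at levels: N4 1, N5 2 → level 3.
N8 eats N2 → level 4.
N7 eats N8 (level 4); other prey at levels: N5 2 → level 5.
N11 eats N7 (level 5); other prey at levels: N6 5 → level 6.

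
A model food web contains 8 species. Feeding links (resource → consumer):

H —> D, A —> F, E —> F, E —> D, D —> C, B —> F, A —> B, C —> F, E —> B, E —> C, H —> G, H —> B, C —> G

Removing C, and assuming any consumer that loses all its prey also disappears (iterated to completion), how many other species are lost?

Remove C.
Every predator of it retains at least one other prey: G still has H; F still has A, E, B.
No consumer loses all prey, so no secondary extinctions occur.

0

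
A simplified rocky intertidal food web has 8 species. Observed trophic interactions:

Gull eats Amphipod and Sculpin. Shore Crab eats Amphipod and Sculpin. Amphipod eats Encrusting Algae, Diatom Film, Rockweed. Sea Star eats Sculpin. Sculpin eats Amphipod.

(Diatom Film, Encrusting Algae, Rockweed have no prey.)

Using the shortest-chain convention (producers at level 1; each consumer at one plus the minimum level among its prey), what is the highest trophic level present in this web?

Producers (level 1): Diatom Film, Encrusting Algae, Rockweed.
Following each consumer down to its lowest-level prey: Diatom Film → Amphipod → Sculpin → Sea Star (levels 1 through 4).
All prey of Sea Star (Sculpin 3) are at level 3 or above, so Sea Star is at level 1 + 3 = 4.
Every consumer has at least one prey at level 3 or below, so none exceeds level 4.

4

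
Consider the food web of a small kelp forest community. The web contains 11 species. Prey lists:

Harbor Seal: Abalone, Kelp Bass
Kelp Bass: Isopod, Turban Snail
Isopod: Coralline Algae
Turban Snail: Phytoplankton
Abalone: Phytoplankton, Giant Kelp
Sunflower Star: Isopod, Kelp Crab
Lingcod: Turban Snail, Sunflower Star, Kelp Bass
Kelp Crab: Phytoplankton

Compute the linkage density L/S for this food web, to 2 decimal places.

There are L = 14 links among S = 11 species.
L/S = 14/11 = 1.2727 ≈ 1.27.

L/S = 1.27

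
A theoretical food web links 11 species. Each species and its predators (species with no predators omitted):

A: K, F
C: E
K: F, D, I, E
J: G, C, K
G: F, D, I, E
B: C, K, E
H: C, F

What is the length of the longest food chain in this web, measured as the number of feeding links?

One longest chain: J → G → F.
It has 3 species and 2 links.

2 links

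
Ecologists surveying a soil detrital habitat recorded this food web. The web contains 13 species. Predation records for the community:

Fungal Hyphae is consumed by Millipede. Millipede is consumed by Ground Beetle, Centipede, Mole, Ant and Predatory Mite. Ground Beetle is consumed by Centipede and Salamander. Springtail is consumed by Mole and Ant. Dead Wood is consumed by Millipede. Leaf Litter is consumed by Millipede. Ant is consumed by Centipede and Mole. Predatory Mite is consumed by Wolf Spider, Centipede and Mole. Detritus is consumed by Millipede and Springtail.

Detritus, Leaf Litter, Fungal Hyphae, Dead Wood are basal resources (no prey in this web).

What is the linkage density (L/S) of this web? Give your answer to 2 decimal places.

There are L = 19 links among S = 13 species.
L/S = 19/13 = 1.4615 ≈ 1.46.

L/S = 1.46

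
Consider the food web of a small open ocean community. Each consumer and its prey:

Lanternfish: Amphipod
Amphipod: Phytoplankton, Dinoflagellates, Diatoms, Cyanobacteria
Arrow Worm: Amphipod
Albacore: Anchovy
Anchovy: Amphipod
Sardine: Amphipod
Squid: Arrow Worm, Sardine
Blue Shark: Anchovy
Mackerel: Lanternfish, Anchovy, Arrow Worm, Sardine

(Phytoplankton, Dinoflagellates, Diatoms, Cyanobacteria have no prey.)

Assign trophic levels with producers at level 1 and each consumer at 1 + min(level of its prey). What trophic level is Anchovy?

Phytoplankton is a producer → level 1.
Amphipod eats Phytoplankton → level 2.
Anchovy eats Amphipod → level 3.
No prey of Anchovy is below level 2, so 3 is the minimum.

Trophic level 3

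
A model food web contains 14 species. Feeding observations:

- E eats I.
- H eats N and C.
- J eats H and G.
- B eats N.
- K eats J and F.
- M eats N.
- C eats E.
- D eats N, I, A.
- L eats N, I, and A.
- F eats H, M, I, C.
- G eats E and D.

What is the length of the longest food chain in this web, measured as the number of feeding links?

One longest chain: I → E → C → H → J → K.
It has 6 species and 5 links.

5 links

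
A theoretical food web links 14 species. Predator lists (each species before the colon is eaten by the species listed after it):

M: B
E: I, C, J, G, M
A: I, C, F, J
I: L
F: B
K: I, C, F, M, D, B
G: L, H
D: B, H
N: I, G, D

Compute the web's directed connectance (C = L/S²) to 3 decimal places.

The web has S = 14 species and L = 25 feeding links.
C = L / S² = 25 / 196 = 0.1276 ≈ 0.128.

C = 0.128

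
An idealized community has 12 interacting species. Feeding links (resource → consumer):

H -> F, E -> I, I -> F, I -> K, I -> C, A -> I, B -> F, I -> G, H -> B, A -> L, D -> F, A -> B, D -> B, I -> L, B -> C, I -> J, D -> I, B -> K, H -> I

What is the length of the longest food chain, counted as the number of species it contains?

3 species

One longest chain: H → B → K.
It has 3 species and 2 links.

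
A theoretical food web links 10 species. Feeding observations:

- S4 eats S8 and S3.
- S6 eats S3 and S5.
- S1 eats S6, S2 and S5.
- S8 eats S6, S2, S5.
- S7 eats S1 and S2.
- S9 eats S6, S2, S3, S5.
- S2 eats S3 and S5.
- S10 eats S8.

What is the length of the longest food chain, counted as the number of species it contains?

One longest chain: S3 → S6 → S8 → S10.
It has 4 species and 3 links.

4 species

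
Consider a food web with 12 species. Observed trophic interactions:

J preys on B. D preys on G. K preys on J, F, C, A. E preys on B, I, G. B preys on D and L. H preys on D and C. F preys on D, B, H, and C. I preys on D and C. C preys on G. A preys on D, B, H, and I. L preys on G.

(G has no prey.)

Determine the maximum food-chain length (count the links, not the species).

One longest chain: G → D → H → F → K.
It has 5 species and 4 links.

4 links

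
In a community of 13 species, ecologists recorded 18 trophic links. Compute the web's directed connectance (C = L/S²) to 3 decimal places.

C = 0.107

The web has S = 13 species and L = 18 feeding links.
C = L / S² = 18 / 169 = 0.1065 ≈ 0.107.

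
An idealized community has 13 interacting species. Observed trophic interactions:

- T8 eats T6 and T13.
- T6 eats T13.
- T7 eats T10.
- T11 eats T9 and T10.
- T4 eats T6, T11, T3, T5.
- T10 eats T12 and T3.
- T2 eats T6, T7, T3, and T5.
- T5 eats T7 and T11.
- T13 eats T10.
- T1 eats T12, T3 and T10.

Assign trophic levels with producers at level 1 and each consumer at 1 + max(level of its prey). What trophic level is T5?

T12 is a producer → level 1.
T10 eats T12 (level 1); other prey at levels: T3 1 → level 2.
T11 eats T10 (level 2); other prey at levels: T9 1 → level 3.
T5 eats T11 (level 3); other prey at levels: T7 3 → level 4.

Trophic level 4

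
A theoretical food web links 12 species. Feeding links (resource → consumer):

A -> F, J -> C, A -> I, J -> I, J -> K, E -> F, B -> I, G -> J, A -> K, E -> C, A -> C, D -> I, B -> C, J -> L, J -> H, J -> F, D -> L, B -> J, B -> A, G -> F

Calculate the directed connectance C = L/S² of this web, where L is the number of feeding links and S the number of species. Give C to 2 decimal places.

C = 0.14

The web has S = 12 species and L = 20 feeding links.
C = L / S² = 20 / 144 = 0.1389 ≈ 0.14.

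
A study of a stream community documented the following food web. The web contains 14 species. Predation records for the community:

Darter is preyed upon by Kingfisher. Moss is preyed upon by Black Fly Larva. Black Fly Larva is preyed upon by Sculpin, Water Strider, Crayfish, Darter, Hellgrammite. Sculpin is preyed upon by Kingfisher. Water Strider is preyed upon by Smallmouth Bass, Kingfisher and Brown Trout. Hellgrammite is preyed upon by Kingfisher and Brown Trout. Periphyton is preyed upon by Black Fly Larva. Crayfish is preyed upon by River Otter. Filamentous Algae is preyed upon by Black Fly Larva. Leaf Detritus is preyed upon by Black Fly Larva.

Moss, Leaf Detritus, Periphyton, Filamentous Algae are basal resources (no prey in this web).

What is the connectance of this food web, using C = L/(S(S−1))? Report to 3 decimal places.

C = 0.093

The web has S = 14 species and L = 17 feeding links.
C = L / (S(S−1)) = 17 / 182 = 0.0934 ≈ 0.093.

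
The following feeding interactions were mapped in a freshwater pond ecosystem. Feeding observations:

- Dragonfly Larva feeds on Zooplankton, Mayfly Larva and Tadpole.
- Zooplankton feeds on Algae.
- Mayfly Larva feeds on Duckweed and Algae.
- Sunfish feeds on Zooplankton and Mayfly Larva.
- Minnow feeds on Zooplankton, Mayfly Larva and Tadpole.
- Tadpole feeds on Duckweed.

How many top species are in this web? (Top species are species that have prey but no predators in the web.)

Top species (has prey, but nothing eats it): Dragonfly Larva, Sunfish, Minnow.
Count: 3.

3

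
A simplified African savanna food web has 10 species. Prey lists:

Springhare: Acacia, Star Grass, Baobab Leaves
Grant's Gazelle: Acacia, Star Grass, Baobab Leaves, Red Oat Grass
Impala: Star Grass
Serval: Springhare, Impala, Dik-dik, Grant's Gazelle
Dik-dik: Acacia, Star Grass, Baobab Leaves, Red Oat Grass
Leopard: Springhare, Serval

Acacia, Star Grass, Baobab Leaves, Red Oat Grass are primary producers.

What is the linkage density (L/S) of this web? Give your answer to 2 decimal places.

L/S = 1.80

There are L = 18 links among S = 10 species.
L/S = 18/10 = 1.8000 ≈ 1.80.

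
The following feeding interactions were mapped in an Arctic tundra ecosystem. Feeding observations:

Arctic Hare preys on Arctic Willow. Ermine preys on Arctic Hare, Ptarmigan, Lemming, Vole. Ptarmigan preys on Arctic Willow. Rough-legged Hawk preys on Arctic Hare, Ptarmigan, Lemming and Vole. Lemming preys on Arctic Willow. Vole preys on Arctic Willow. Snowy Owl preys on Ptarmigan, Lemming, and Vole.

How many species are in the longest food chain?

3 species

One longest chain: Arctic Willow → Lemming → Snowy Owl.
It has 3 species and 2 links.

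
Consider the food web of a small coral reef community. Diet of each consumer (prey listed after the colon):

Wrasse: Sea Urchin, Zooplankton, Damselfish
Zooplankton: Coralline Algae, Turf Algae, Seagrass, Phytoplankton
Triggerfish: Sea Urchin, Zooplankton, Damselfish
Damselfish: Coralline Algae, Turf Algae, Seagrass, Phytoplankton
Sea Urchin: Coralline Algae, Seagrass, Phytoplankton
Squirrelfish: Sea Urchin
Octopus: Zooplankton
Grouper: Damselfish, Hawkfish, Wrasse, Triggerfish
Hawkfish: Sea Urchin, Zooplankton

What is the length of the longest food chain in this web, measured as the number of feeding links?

3 links

One longest chain: Coralline Algae → Sea Urchin → Wrasse → Grouper.
It has 4 species and 3 links.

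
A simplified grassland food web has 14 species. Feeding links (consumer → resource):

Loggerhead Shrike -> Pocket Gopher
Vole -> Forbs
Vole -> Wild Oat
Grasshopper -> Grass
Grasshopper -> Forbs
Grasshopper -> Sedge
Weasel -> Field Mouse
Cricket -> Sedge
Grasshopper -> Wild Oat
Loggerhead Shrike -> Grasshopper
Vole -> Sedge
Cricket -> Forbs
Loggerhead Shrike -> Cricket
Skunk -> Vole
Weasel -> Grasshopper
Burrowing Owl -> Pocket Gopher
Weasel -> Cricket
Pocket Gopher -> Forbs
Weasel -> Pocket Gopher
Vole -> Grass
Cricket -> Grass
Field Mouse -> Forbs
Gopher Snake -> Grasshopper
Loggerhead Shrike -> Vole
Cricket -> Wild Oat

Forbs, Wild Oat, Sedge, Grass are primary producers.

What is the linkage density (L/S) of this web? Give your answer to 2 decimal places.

There are L = 25 links among S = 14 species.
L/S = 25/14 = 1.7857 ≈ 1.79.

L/S = 1.79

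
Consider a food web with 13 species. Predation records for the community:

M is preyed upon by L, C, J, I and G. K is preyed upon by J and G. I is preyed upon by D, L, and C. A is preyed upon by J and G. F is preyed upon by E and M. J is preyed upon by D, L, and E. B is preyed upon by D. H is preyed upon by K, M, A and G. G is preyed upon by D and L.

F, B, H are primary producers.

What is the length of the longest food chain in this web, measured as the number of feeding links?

3 links

One longest chain: F → M → J → L.
It has 4 species and 3 links.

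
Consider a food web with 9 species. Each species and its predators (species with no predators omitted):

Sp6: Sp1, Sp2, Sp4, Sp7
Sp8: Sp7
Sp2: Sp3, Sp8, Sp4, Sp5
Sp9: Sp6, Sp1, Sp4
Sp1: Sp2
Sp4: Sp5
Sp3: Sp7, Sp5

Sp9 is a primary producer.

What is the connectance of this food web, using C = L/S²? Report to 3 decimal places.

C = 0.198

The web has S = 9 species and L = 16 feeding links.
C = L / S² = 16 / 81 = 0.1975 ≈ 0.198.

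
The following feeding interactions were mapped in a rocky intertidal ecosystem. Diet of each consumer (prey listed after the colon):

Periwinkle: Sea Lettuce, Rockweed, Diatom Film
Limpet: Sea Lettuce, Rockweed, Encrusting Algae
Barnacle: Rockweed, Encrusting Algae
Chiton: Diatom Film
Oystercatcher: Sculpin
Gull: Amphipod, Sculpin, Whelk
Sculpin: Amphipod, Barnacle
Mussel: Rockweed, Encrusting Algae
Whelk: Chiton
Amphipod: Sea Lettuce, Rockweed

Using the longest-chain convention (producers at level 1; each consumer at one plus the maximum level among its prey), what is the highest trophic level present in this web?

Producers (level 1): Sea Lettuce, Rockweed, Diatom Film, Encrusting Algae.
Rockweed → Barnacle → Sculpin → Gull gives Gull level 4.
No species has a prey at level 4, so no species reaches level 5.

4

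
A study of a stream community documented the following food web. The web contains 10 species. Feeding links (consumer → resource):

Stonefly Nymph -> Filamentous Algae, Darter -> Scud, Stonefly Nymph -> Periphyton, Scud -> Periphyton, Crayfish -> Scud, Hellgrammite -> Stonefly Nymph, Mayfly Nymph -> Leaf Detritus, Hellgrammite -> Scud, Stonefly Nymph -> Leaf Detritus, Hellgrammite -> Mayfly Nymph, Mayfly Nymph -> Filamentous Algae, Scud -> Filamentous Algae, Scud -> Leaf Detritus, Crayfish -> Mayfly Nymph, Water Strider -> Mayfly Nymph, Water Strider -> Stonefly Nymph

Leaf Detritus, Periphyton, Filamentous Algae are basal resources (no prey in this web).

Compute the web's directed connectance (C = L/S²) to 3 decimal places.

C = 0.160

The web has S = 10 species and L = 16 feeding links.
C = L / S² = 16 / 100 = 0.1600 ≈ 0.160.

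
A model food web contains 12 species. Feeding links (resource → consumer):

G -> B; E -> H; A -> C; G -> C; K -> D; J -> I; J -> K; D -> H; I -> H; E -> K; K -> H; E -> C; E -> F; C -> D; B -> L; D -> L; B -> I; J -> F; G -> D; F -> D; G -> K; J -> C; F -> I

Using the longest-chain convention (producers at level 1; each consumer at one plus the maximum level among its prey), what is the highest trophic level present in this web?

4

Producers (level 1): E, J, A, G.
G → B → I → H gives H level 4.
No species has a prey at level 4, so no species reaches level 5.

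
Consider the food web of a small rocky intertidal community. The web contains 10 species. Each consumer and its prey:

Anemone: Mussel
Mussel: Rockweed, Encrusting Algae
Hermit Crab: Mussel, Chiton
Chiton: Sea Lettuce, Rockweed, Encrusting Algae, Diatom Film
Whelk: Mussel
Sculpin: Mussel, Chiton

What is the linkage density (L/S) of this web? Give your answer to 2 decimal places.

L/S = 1.20

There are L = 12 links among S = 10 species.
L/S = 12/10 = 1.2000 ≈ 1.20.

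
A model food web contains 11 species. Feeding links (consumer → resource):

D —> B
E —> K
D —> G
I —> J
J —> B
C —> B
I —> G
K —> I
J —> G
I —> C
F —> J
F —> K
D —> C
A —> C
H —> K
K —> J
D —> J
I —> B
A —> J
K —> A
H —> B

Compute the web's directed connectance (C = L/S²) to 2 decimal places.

C = 0.17

The web has S = 11 species and L = 21 feeding links.
C = L / S² = 21 / 121 = 0.1736 ≈ 0.17.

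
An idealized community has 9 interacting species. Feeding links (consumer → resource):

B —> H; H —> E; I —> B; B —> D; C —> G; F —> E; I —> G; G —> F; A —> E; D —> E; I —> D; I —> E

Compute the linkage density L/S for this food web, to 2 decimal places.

L/S = 1.33

There are L = 12 links among S = 9 species.
L/S = 12/9 = 1.3333 ≈ 1.33.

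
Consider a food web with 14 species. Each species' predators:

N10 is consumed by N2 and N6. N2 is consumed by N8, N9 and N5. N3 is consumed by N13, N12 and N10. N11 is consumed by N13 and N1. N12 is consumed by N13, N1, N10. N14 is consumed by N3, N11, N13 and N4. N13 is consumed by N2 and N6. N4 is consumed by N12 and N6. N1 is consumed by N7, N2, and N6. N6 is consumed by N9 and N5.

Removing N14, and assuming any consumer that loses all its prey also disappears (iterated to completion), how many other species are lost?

Remove N14.
Round 1: N3 (all prey gone), N4 (all prey gone), N11 (all prey gone) → extinct.
Round 2: N12 (all prey gone) → extinct.
Round 3: N1 (all prey gone), N10 (all prey gone), N13 (all prey gone) → extinct.
Round 4: N7 (all prey gone), N6 (all prey gone), N2 (all prey gone) → extinct.
Round 5: N8 (all prey gone), N5 (all prey gone), N9 (all prey gone) → extinct.
No further losses. Total secondary extinctions: 13.

13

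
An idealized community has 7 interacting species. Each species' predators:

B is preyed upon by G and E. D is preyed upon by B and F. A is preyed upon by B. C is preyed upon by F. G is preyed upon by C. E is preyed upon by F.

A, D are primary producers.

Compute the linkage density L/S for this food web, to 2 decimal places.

There are L = 8 links among S = 7 species.
L/S = 8/7 = 1.1429 ≈ 1.14.

L/S = 1.14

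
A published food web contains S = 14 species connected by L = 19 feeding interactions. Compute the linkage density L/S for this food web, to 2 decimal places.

L/S = 1.36

There are L = 19 links among S = 14 species.
L/S = 19/14 = 1.3571 ≈ 1.36.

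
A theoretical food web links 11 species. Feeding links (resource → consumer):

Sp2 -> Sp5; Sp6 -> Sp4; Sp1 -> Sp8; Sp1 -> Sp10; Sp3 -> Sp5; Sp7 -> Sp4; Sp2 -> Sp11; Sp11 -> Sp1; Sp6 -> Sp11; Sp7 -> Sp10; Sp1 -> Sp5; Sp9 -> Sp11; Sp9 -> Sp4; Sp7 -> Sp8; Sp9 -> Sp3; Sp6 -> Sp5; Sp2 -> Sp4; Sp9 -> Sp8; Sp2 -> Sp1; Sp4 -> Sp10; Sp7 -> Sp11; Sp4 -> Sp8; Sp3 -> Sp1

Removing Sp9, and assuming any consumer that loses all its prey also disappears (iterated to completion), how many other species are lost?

Remove Sp9.
Round 1: Sp3 (all prey gone) → extinct.
No further losses. Total secondary extinctions: 1.

1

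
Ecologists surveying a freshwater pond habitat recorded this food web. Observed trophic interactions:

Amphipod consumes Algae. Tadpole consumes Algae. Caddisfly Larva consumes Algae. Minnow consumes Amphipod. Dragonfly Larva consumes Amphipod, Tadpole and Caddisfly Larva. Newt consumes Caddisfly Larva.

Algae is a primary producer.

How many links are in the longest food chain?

2 links

One longest chain: Algae → Caddisfly Larva → Newt.
It has 3 species and 2 links.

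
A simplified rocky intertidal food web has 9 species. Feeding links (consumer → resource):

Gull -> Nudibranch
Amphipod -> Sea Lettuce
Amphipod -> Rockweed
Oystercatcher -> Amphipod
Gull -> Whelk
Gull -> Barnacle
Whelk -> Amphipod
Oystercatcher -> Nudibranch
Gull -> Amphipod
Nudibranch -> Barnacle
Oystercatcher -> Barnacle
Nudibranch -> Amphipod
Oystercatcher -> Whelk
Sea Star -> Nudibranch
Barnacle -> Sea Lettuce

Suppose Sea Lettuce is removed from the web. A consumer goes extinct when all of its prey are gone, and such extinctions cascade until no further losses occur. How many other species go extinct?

Remove Sea Lettuce.
Round 1: Barnacle (all prey gone) → extinct.
No further losses. Total secondary extinctions: 1.

1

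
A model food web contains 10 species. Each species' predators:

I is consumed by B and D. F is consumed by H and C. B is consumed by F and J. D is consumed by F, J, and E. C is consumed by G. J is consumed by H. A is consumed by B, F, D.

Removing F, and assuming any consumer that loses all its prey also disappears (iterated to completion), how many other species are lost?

Remove F.
Round 1: C (all prey gone) → extinct.
Round 2: G (all prey gone) → extinct.
No further losses. Total secondary extinctions: 2.

2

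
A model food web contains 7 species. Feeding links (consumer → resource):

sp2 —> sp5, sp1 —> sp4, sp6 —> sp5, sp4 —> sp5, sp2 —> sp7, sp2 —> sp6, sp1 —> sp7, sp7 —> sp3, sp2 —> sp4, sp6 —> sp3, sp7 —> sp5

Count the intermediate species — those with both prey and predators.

Intermediate species (has both prey and predators): sp4, sp6, sp7.
Count: 3.

3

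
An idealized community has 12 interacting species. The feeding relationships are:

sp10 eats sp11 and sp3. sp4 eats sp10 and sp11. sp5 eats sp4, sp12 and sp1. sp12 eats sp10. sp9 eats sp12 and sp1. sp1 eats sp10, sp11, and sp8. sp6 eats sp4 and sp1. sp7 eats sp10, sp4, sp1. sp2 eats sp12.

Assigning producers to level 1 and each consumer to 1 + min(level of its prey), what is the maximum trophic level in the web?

4

Producers (level 1): sp11, sp3, sp8.
Following each consumer down to its lowest-level prey: sp11 → sp10 → sp12 → sp2 (levels 1 through 4).
All prey of sp2 (sp12 3) are at level 3 or above, so sp2 is at level 1 + 3 = 4.
Every consumer has at least one prey at level 3 or below, so none exceeds level 4.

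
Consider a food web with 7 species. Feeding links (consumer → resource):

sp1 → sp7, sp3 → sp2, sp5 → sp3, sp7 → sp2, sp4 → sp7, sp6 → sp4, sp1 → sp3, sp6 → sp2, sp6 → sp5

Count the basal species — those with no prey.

Basal species (no prey listed): sp2.
Count: 1.

1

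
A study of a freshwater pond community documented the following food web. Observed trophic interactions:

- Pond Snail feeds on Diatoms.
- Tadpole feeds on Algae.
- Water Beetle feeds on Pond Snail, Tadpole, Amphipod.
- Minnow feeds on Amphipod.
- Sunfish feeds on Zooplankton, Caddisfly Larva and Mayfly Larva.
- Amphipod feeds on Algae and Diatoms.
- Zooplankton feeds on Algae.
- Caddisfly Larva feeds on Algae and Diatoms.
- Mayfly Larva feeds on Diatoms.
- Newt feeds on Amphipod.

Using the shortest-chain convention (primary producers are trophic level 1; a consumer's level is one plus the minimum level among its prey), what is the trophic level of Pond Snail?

Diatoms is a producer → level 1.
Pond Snail eats Diatoms → level 2.

Trophic level 2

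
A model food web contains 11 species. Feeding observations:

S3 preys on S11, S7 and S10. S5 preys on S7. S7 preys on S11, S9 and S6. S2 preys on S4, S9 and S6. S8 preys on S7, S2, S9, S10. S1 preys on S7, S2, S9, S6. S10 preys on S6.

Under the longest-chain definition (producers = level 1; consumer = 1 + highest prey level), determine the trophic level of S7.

S11 is a producer → level 1.
S7 eats S11 (level 1); other prey at levels: S6 1, S9 1 → level 2.

Trophic level 2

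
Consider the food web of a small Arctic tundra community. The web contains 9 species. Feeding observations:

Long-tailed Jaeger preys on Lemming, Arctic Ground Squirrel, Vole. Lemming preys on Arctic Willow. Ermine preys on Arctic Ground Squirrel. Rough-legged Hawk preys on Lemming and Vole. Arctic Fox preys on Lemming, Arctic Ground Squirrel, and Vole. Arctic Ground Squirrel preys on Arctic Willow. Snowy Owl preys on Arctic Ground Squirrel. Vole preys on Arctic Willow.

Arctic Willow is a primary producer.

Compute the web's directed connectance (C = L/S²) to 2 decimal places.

C = 0.16

The web has S = 9 species and L = 13 feeding links.
C = L / S² = 13 / 81 = 0.1605 ≈ 0.16.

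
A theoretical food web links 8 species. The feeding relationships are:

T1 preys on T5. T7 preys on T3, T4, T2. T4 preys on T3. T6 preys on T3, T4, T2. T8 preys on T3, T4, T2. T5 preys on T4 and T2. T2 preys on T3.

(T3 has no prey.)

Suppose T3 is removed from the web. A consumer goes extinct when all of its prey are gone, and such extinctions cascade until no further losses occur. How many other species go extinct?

7

Remove T3.
Round 1: T2 (all prey gone), T4 (all prey gone) → extinct.
Round 2: T5 (all prey gone), T8 (all prey gone), T7 (all prey gone), T6 (all prey gone) → extinct.
Round 3: T1 (all prey gone) → extinct.
No further losses. Total secondary extinctions: 7.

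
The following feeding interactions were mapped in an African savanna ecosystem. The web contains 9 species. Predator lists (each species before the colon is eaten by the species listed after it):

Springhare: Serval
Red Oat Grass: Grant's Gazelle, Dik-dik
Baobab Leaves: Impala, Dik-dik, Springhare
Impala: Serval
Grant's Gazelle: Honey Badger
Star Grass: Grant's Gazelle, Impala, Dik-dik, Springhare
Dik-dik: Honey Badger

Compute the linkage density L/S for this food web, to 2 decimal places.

There are L = 13 links among S = 9 species.
L/S = 13/9 = 1.4444 ≈ 1.44.

L/S = 1.44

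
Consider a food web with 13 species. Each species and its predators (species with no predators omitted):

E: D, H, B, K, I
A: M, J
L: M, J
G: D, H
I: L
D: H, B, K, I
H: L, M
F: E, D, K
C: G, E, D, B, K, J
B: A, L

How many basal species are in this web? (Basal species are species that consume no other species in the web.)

2

Basal species (no prey listed): C, F.
Count: 2.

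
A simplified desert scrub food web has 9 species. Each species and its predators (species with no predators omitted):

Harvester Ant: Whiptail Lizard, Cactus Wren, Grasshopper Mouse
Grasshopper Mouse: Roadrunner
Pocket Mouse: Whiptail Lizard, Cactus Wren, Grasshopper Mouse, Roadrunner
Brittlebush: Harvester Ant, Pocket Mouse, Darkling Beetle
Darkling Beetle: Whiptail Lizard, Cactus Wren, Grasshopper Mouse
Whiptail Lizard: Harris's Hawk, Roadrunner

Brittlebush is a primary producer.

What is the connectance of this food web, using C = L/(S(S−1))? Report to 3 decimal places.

The web has S = 9 species and L = 16 feeding links.
C = L / (S(S−1)) = 16 / 72 = 0.2222 ≈ 0.222.

C = 0.222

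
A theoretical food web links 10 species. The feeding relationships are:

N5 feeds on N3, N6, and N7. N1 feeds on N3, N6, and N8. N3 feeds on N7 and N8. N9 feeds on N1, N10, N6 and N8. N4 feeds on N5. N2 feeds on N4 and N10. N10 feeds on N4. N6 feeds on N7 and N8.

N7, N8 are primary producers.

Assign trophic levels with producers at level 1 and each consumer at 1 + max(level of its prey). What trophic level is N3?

Trophic level 2

N7 is a producer → level 1.
N3 eats N7 (level 1); other prey at levels: N8 1 → level 2.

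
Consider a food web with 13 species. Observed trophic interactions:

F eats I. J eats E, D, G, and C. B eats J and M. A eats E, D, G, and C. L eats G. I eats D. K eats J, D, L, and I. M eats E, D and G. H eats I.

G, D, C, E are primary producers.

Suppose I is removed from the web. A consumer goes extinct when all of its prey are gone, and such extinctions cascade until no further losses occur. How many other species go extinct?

Remove I.
Round 1: F (all prey gone), H (all prey gone) → extinct.
No further losses. Total secondary extinctions: 2.

2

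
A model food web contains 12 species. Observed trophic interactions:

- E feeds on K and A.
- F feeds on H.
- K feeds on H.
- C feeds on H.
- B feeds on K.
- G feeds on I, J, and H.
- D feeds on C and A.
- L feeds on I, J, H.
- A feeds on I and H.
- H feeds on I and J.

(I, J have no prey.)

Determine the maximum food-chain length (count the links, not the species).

One longest chain: I → H → C → D.
It has 4 species and 3 links.

3 links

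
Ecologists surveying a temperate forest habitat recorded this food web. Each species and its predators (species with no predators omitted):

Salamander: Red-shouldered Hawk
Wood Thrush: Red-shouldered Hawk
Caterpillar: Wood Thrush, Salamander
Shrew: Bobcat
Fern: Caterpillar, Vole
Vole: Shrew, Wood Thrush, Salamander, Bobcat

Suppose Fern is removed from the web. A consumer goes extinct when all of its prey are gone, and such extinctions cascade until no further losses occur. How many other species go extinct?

Remove Fern.
Round 1: Caterpillar (all prey gone), Vole (all prey gone) → extinct.
Round 2: Shrew (all prey gone), Wood Thrush (all prey gone), Salamander (all prey gone) → extinct.
Round 3: Red-shouldered Hawk (all prey gone), Bobcat (all prey gone) → extinct.
No further losses. Total secondary extinctions: 7.

7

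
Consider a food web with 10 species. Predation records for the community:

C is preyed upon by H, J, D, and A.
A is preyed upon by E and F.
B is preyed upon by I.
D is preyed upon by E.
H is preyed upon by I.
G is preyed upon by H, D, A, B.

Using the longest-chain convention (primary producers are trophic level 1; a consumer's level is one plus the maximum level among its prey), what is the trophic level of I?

Trophic level 3

G is a producer → level 1.
B eats G → level 2.
I eats B (level 2); other prey at levels: H 2 → level 3.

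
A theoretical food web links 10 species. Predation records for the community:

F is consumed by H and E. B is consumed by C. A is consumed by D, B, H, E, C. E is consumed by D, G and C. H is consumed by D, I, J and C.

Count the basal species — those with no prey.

2

Basal species (no prey listed): F, A.
Count: 2.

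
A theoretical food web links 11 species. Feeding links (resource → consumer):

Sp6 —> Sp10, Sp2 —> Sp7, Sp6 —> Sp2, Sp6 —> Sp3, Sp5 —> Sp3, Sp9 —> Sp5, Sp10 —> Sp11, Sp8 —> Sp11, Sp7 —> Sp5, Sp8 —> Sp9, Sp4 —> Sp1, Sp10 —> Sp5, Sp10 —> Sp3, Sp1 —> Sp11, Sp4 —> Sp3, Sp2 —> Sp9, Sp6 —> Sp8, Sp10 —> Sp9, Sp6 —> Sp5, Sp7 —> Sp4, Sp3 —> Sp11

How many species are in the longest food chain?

One longest chain: Sp6 → Sp2 → Sp7 → Sp4 → Sp3 → Sp11.
It has 6 species and 5 links.

6 species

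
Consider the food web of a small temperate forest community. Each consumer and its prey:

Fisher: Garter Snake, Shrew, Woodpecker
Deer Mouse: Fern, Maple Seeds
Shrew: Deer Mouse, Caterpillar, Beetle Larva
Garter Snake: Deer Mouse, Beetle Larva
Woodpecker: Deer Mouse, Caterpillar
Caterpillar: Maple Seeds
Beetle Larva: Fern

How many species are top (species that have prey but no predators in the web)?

1

Top species (has prey, but nothing eats it): Fisher.
Count: 1.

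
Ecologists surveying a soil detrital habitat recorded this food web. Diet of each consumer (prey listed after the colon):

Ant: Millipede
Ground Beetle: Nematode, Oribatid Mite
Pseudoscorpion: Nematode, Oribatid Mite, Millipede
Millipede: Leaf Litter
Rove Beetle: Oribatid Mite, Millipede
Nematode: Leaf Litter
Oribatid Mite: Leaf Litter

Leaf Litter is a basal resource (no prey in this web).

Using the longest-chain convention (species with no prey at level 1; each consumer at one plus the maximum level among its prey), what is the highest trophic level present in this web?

3

Basal resources (level 1): Leaf Litter.
Leaf Litter → Millipede → Ant gives Ant level 3.
No species has a prey at level 3, so no species reaches level 4.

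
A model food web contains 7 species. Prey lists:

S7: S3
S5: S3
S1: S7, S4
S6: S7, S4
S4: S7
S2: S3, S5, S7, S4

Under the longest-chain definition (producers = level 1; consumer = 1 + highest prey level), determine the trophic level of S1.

S3 is a producer → level 1.
S7 eats S3 → level 2.
S4 eats S7 → level 3.
S1 eats S4 (level 3); other prey at levels: S7 2 → level 4.

Trophic level 4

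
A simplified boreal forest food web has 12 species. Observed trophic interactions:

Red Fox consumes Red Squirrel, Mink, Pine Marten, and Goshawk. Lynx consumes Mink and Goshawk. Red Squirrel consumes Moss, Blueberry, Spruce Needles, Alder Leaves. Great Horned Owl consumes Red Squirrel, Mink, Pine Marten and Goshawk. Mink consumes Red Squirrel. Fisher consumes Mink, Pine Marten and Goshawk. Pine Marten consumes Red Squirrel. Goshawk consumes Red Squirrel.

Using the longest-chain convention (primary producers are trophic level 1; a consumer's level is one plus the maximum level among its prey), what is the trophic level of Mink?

Trophic level 3

Blueberry is a producer → level 1.
Red Squirrel eats Blueberry (level 1); other prey at levels: Alder Leaves 1, Moss 1, Spruce Needles 1 → level 2.
Mink eats Red Squirrel → level 3.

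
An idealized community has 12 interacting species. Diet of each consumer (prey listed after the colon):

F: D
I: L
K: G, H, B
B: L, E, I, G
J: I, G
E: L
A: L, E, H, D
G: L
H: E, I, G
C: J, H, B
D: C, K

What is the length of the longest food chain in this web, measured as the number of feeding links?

One longest chain: L → E → H → K → D → F.
It has 6 species and 5 links.

5 links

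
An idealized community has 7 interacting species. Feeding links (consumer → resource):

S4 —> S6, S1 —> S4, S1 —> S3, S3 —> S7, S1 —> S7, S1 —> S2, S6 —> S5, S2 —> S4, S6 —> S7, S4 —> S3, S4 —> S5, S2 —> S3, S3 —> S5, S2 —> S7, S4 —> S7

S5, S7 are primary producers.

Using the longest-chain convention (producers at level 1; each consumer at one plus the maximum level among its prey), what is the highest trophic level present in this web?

Producers (level 1): S5, S7.
S5 → S3 → S4 → S2 → S1 gives S1 level 5.
No species has a prey at level 5, so no species reaches level 6.

5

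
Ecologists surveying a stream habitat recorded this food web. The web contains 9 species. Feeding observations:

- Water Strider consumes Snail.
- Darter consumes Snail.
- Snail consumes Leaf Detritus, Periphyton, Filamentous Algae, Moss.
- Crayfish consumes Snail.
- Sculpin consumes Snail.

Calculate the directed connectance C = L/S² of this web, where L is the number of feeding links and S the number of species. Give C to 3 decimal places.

The web has S = 9 species and L = 8 feeding links.
C = L / S² = 8 / 81 = 0.0988 ≈ 0.099.

C = 0.099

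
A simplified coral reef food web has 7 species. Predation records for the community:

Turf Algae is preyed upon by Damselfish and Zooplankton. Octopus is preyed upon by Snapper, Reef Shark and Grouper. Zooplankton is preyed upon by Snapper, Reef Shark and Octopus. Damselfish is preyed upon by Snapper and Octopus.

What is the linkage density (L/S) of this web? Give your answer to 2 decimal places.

There are L = 10 links among S = 7 species.
L/S = 10/7 = 1.4286 ≈ 1.43.

L/S = 1.43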